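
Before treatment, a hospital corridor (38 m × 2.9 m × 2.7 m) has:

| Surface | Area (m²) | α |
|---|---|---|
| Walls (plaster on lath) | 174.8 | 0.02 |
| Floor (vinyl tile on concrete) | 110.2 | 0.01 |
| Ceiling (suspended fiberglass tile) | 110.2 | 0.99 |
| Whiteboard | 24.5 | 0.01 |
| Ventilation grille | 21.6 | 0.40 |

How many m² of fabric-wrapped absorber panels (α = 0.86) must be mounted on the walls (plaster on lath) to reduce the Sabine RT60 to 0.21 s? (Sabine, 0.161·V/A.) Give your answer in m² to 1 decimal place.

A₁ = Σ Sᵢαᵢ = 174.8*0.02 + 110.2*0.01 + 110.2*0.99 + 24.5*0.01 + 21.6*0.40 = 122.581 sabins.
Required A₂ = 0.161·297.54/0.21 = 228.114 sabins.
ΔA needed = 228.114 − 122.581 = 105.533 sabins.
Each m² of panel replacing the walls (plaster on lath) adds (0.86 − 0.02) = 0.84 sabins.
Area = ΔA/Δα = 105.533/0.84 = 125.6 m².

125.6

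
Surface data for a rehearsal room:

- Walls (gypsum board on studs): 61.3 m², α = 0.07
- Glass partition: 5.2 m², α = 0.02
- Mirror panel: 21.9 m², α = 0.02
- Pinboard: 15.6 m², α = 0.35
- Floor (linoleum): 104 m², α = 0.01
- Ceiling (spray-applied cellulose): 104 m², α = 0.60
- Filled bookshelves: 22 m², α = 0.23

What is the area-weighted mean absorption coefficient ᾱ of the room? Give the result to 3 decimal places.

0.236

S = Σ Sᵢ = 61.3 + 5.2 + 21.9 + 15.6 + 104 + 104 + 22 = 334.0 m².
Σ(Sᵢαᵢ) = 61.3·0.07 + 5.2·0.02 + 21.9·0.02 + 15.6·0.35 + 104·0.01 + 104·0.60 + 22·0.23 = 78.793.
ᾱ = A/S = 0.236.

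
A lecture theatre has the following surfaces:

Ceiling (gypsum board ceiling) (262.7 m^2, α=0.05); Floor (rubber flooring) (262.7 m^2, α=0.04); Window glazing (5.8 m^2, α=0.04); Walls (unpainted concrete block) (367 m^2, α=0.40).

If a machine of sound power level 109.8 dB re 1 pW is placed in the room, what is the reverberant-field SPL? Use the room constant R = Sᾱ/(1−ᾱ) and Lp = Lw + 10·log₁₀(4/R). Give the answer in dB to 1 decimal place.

A = 170.675 sabins; S = 898.2 m^2.
ᾱ = 170.675/898.2 = 0.1900; R = Sᾱ/(1−ᾱ) = 170.675/(1−0.1900) = 210.710 m^2.
Lp = Lw + 10 log₁₀(4/R) = 109.8 -17.22 = 92.6 dB.

92.6 dB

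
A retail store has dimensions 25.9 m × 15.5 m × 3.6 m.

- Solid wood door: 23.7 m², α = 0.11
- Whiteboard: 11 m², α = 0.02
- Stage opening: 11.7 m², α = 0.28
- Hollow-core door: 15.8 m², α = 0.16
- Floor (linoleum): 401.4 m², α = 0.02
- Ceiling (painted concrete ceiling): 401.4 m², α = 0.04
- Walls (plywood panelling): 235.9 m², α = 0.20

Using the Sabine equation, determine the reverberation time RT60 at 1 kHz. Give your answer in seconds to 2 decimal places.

2.91 s

A = Σ Sᵢαᵢ = 23.7×0.11 + 11×0.02 + 11.7×0.28 + 15.8×0.16 + 401.4×0.02 + 401.4×0.04 + 235.9×0.20 = 79.895 sabins.
Volume V = 25.9 × 15.5 × 3.6 = 1445.22 m³.
Sabine: RT60 = 0.161 × 1445.22 / 79.895 = 2.91 s.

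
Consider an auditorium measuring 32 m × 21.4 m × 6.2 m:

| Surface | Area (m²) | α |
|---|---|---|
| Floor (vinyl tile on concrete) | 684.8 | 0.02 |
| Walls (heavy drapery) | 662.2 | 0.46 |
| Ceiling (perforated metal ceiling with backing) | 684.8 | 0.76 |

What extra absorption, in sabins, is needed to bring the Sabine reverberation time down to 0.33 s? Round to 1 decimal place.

A₁ = Σ Sᵢαᵢ = 684.8×0.02 + 662.2×0.46 + 684.8×0.76 = 838.756 sabins.
For T = 0.33 s, need A₂ = 0.161·V/T = 0.161·4245.76/0.33 = 2071.416 sabins.
ΔA = A₂ − A₁ = 2071.416 − 838.756 = 1232.7 sabins.

1232.7 sabins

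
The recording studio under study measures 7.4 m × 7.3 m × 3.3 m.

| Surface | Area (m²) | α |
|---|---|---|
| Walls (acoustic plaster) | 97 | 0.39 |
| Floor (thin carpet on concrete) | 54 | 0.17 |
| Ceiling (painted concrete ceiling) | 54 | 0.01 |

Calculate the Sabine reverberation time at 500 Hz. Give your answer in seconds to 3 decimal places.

0.604 s

A = Σ Sᵢαᵢ = 97*0.39 + 54*0.17 + 54*0.01 = 47.550 sabins.
V = 7.4·7.3·3.3 = 178.266 m³.
Sabine: RT60 = 0.161 × 178.266 / 47.550 = 0.604 s.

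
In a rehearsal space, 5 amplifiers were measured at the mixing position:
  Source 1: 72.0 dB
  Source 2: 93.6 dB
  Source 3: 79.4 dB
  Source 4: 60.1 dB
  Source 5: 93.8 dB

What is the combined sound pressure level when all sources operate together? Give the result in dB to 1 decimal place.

Converting to relative power and adding: 10^(72.0/10) + 10^(93.6/10) + 10^(79.4/10) + 10^(60.1/10) + 10^(93.8/10) = 4.794e+09.
Back to dB: 10·log₁₀ Σ = 96.8 dB.

96.8 dB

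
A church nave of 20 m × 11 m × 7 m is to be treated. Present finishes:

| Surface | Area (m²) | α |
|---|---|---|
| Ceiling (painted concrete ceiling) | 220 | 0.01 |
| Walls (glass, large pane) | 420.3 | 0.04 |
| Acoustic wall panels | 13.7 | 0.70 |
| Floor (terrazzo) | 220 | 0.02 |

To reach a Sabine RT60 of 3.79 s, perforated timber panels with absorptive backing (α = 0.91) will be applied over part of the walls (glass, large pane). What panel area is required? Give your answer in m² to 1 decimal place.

Equivalent absorption area: A₁ = 220*0.01 + 420.3*0.04 + 13.7*0.70 + 220*0.02 = 33.002 m².
Required A₂ = 0.161·1540/3.79 = 65.420 sabins.
Absorption to add: 65.420 − 33.002 = 32.418 sabins.
Each m² of panel replacing the walls (glass, large pane) adds (0.91 − 0.04) = 0.87 sabins.
Panel area = 32.418 / 0.87 = 37.3 m².

37.3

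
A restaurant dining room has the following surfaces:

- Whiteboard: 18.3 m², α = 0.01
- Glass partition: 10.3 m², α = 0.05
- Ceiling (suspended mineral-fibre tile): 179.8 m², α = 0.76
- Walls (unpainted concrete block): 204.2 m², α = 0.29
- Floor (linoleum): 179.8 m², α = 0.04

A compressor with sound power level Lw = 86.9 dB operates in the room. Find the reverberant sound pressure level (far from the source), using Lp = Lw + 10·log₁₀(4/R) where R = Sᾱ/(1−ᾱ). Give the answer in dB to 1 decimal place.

Σ(Sᵢαᵢ) = 18.3×0.01 + 10.3×0.05 + 179.8×0.76 + 204.2×0.29 + 179.8×0.04 = 203.756; total area S = 592.4 m².
ᾱ = 0.3440, so room constant R = A/(1−ᾱ) = 310.604 m².
Lp = Lw + 10 log₁₀(4/R) = 86.9 -18.90 = 68.0 dB.

68.0 dB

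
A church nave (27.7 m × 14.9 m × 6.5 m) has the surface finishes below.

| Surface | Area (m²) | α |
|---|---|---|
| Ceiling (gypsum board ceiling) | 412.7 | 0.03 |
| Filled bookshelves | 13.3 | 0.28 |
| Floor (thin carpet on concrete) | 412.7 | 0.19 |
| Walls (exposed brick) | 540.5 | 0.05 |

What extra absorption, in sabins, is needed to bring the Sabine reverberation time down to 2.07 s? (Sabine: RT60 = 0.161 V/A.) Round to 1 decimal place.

A₁ = Σ Sᵢαᵢ = 412.7×0.03 + 13.3×0.28 + 412.7×0.19 + 540.5×0.05 = 121.543 sabins.
Target A₂ = 0.161·2682.745/2.07 = 208.658 sabins (V = 2682.745 m³).
Shortfall: 208.658 − 121.543 = 87.1 sabins.

87.1 sabins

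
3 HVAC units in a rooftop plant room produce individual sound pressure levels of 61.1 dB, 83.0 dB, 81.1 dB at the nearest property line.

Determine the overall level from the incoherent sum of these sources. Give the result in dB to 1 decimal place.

Σ 10^(Lᵢ/10) = 3.296e+08.
L_total = 10·log₁₀(3.296e+08) = 85.2 dB.

85.2 dB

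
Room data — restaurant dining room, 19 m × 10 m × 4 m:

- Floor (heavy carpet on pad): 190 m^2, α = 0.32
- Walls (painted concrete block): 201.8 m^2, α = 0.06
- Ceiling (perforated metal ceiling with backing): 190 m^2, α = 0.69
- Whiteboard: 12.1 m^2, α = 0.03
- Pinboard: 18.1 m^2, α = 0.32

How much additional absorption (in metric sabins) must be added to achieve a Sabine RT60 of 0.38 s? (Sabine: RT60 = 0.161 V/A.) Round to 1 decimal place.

111.8 sabins

Summing Sᵢαᵢ: 60.800 + 12.108 + 131.100 + 0.363 + 5.792 → A₁ = 210.163 sabins.
For T = 0.38 s, need A₂ = 0.161·V/T = 0.161·760/0.38 = 322.000 sabins.
Shortfall: 322.000 − 210.163 = 111.8 sabins.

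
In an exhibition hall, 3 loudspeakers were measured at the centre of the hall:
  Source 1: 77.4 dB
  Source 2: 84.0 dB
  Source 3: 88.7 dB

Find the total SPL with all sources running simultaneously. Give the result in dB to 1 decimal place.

90.2 dB

Σ 10^(Lᵢ/10) = 1.047e+09.
Combined level = 10 log₁₀(1.047e+09) = 90.2 dB.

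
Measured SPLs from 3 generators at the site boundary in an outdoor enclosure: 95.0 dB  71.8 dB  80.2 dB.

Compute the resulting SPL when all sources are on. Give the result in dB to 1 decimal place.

Sum in the linear (power) domain: Σ 10^(Lᵢ/10) = 10^(95.0/10) + 10^(71.8/10) + 10^(80.2/10) = 3.282e+09.
Combined level = 10 log₁₀(3.282e+09) = 95.2 dB.

95.2 dB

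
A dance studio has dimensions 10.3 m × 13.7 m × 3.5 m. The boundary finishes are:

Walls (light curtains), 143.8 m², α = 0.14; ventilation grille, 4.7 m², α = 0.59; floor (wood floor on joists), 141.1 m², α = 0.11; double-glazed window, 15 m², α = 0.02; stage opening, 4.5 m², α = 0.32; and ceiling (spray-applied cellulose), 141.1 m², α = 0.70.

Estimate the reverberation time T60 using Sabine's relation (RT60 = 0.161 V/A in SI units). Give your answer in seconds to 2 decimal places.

0.57 s

Total absorption A = 143.8·0.14 + 4.7·0.59 + 141.1·0.11 + 15·0.02 + 4.5·0.32 + 141.1·0.70
  = 20.132 + 2.773 + 15.521 + 0.300 + 1.440 + 98.770 = 138.936 m² sabins.
Room volume: 493.885 m³.
Sabine: RT60 = 0.161 × 493.885 / 138.936 = 0.57 s.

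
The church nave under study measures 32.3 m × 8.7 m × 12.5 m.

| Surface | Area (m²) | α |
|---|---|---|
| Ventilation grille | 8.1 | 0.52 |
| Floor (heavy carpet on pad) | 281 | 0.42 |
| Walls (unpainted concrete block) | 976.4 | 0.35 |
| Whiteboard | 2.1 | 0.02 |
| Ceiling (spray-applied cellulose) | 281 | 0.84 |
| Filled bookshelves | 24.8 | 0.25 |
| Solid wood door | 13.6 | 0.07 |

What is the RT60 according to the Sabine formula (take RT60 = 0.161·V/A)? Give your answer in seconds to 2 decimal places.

Total absorption A = 8.1×0.52 + 281×0.42 + 976.4×0.35 + 2.1×0.02 + 281×0.84 + 24.8×0.25 + 13.6×0.07
  = 4.212 + 118.020 + 341.740 + 0.042 + 236.040 + 6.200 + 0.952 = 707.206 m² sabins.
Volume V = 32.3 × 8.7 × 12.5 = 3512.625 m³.
RT60 = 0.161 · V / A = 0.161 × 3512.625 / 707.206 = 0.80 s.

0.80 s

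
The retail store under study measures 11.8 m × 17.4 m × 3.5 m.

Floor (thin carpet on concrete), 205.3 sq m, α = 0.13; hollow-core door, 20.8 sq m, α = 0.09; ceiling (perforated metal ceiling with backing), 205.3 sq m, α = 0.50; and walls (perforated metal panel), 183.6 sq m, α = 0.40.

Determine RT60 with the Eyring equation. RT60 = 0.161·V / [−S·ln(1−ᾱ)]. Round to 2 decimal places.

Total surface area S = 205.3 + 20.8 + 205.3 + 183.6 = 615.0 sq m.
Absorption A = 205.3·0.13 + 20.8·0.09 + 205.3·0.50 + 183.6·0.40 = 204.651 sabins.
ᾱ = 204.651 / 615.0 = 0.3328.
−S·ln(1−ᾱ) = −615.0 × ln(1 − 0.3328) = 248.869.
V = 11.8 × 17.4 × 3.5 = 718.62 m³.
T = 0.161·V/[−S·ln(1−ᾱ)] = 0.161·718.62/248.869 = 0.46 s.

0.46 s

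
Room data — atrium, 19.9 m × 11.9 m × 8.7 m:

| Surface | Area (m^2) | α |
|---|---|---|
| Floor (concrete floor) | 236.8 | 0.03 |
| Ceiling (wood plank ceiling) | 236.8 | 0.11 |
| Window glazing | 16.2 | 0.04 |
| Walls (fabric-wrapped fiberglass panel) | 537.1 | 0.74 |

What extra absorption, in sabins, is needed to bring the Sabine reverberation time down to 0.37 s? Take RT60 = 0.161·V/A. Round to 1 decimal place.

465.2 sabins

Summing Sᵢαᵢ: 7.104 + 26.048 + 0.648 + 397.454 → A₁ = 431.254 sabins.
For T = 0.37 s, need A₂ = 0.161·V/T = 0.161·2060.247/0.37 = 896.486 sabins.
ΔA = A₂ − A₁ = 896.486 − 431.254 = 465.2 sabins.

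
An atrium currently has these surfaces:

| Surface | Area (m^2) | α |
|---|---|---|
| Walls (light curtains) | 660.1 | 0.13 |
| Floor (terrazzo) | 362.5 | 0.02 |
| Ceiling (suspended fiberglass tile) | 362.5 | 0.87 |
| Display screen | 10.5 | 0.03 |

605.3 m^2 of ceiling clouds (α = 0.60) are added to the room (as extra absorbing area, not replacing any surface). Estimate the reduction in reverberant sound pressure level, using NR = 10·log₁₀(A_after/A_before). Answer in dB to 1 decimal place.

2.8 dB

A_before = Σ Sᵢαᵢ = 660.1×0.13 + 362.5×0.02 + 362.5×0.87 + 10.5×0.03 = 408.753 sabins.
Treatment contributes 605.3·0.60 = 363.180 sabins.
A_after = 408.753 + 363.180 = 771.933 sabins.
NR = 10·log₁₀(771.933/408.753) = 2.8 dB.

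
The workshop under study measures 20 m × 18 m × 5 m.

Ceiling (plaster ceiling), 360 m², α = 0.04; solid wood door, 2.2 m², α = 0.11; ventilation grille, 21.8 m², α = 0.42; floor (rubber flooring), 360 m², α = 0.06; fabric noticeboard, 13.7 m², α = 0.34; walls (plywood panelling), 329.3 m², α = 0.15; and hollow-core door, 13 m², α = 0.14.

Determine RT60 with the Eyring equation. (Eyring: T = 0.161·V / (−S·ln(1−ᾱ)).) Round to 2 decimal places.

2.73 sec

S = Σ Sᵢ = 1100.0 m².
Absorption A = 360·0.04 + 2.2·0.11 + 21.8·0.42 + 360·0.06 + 13.7·0.34 + 329.3·0.15 + 13·0.14 = 101.271 sabins.
ᾱ = 101.271 / 1100.0 = 0.0921.
−S·ln(1−ᾱ) = −1100.0 × ln(1 − 0.0921) = 106.283.
V = 20 × 18 × 5 = 1800 m³.
T = 0.161·V/[−S·ln(1−ᾱ)] = 0.161·1800/106.283 = 2.73 s.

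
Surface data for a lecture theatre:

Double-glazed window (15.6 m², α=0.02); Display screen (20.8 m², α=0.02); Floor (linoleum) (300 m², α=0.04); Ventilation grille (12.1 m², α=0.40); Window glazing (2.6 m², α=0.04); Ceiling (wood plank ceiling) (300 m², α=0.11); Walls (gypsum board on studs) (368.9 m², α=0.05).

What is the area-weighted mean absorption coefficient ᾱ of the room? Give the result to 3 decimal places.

S = Σ Sᵢ = 15.6 + 20.8 + 300 + 12.1 + 2.6 + 300 + 368.9 = 1020.0 m².
A = 15.6·0.02 + 20.8·0.02 + 300·0.04 + 12.1·0.40 + 2.6·0.04 + 300·0.11 + 368.9·0.05 = 69.117 sabins.
ᾱ = 69.117 / 1020.0 = 0.068.

0.068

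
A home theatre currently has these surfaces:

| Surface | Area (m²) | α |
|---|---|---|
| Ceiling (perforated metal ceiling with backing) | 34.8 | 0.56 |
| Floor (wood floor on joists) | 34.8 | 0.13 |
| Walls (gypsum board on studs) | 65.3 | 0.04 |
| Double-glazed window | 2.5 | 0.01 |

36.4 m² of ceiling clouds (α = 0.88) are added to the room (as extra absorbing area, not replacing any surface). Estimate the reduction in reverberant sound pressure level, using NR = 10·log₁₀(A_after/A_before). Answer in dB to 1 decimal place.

3.4 dB

Summing Sᵢαᵢ: 19.488 + 4.524 + 2.612 + 0.025 → A_before = 26.649 sabins.
Treatment contributes 36.4·0.88 = 32.032 sabins.
A_after = 26.649 + 32.032 = 58.681 sabins.
NR = 10·log₁₀(58.681/26.649) = 3.4 dB.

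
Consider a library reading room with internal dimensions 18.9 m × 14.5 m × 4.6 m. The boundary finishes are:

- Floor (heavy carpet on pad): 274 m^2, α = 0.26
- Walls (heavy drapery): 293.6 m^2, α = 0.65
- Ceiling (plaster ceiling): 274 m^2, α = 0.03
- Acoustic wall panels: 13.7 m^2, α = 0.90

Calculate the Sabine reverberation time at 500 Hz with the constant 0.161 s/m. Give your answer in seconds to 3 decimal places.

0.718 sec

A = Σ Sᵢαᵢ = 274×0.26 + 293.6×0.65 + 274×0.03 + 13.7×0.90 = 282.630 sabins.
V = 18.9·14.5·4.6 = 1260.63 m³.
T = 0.161 V/A = 0.161·1260.63/282.630 = 0.718 s.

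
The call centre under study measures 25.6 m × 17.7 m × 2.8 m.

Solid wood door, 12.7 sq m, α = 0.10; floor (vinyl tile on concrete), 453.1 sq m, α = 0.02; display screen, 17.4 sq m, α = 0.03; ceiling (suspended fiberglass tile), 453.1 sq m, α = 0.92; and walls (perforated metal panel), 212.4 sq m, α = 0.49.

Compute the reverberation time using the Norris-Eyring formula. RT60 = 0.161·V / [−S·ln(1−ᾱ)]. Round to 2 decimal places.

S = Σ Sᵢ = 1148.7 sq m.
Absorption A = 12.7·0.10 + 453.1·0.02 + 17.4·0.03 + 453.1·0.92 + 212.4·0.49 = 531.782 sabins.
Mean coefficient ᾱ = A/S = 0.4629.
Eyring denominator: −S ln(1−ᾱ) = 713.999.
V = 25.6 × 17.7 × 2.8 = 1268.736 m³.
RT60 = 0.161 × 1268.736 / 713.999 = 0.29 s.

0.29 s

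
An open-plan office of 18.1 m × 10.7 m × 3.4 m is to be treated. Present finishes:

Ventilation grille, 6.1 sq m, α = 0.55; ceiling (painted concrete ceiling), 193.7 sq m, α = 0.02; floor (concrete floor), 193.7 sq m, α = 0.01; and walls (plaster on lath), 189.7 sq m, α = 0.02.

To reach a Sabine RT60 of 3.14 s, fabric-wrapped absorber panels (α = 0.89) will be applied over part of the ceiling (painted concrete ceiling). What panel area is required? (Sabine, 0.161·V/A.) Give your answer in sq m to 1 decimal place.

Equivalent absorption area: A₁ = 6.1×0.55 + 193.7×0.02 + 193.7×0.01 + 189.7×0.02 = 12.960 sq m.
Required A₂ = 0.161·658.478/3.14 = 33.763 sabins.
ΔA needed = 33.763 − 12.960 = 20.803 sabins.
Each sq m of panel replacing the ceiling (painted concrete ceiling) adds (0.89 − 0.02) = 0.87 sabins.
Panel area = 20.803 / 0.87 = 23.9 sq m.

23.9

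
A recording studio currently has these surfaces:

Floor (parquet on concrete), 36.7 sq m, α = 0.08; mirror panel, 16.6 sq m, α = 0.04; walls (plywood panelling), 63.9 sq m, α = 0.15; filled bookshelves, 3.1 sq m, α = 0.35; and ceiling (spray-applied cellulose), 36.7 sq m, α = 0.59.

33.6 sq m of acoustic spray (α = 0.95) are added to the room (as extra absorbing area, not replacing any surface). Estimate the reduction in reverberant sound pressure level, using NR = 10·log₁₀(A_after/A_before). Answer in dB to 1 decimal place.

A_before = Σ Sᵢαᵢ = 36.7×0.08 + 16.6×0.04 + 63.9×0.15 + 3.1×0.35 + 36.7×0.59 = 35.923 sabins.
Treatment contributes 33.6·0.95 = 31.920 sabins.
A_after = 35.923 + 31.920 = 67.843 sabins.
NR = 10·log₁₀(67.843/35.923) = 2.8 dB.

2.8 dB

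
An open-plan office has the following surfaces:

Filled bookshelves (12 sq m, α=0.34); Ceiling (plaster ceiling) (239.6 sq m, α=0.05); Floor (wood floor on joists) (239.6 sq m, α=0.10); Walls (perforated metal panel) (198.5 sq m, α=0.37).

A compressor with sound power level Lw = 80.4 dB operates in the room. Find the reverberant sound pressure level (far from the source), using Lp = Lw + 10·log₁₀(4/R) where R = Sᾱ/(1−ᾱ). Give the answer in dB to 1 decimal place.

65.1 dB

A = 113.465 sabins; S = 689.7 sq m.
ᾱ = 0.1645, so room constant R = A/(1−ᾱ) = 135.805 sq m.
Lp = Lw + 10 log₁₀(4/R) = 80.4 -15.31 = 65.1 dB.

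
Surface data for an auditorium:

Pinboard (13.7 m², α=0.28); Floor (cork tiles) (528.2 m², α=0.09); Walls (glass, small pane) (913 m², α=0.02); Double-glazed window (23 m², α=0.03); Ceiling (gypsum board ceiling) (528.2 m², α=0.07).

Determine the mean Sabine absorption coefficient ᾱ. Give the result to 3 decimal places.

0.053

Total surface area S = 2006.1 m².
A = 13.7·0.28 + 528.2·0.09 + 913·0.02 + 23·0.03 + 528.2·0.07 = 107.298 sabins.
ᾱ = 107.298 / 2006.1 = 0.053.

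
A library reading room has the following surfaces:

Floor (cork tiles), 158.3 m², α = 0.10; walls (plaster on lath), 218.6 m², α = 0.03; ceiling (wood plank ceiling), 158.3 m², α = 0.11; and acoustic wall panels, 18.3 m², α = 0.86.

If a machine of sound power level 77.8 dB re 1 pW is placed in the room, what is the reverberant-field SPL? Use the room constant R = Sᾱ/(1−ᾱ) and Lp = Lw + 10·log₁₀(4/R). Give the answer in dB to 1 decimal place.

65.9 dB

Σ(Sᵢαᵢ) = 158.3·0.10 + 218.6·0.03 + 158.3·0.11 + 18.3·0.86 = 55.539; total area S = 553.5 m².
ᾱ = 0.1003, so room constant R = A/(1−ᾱ) = 61.731 m².
Lp = Lw + 10 log₁₀(4/R) = 77.8 -11.88 = 65.9 dB.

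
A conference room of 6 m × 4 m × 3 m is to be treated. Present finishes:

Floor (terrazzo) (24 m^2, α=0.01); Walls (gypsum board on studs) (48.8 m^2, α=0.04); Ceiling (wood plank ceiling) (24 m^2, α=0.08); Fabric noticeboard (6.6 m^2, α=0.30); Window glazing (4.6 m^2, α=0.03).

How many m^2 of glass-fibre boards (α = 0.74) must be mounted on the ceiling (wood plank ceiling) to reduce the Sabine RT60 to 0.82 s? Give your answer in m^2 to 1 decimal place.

12.0

Equivalent absorption area: A₁ = 24*0.01 + 48.8*0.04 + 24*0.08 + 6.6*0.30 + 4.6*0.03 = 6.230 m^2.
V = 72 m³. Target absorption A₂ = 0.161 × 72 / 0.82 = 14.137 sabins.
Absorption to add: 14.137 − 6.230 = 7.907 sabins.
Each m^2 of panel replacing the ceiling (wood plank ceiling) adds (0.74 − 0.08) = 0.66 sabins.
Area = ΔA/Δα = 7.907/0.66 = 12.0 m^2.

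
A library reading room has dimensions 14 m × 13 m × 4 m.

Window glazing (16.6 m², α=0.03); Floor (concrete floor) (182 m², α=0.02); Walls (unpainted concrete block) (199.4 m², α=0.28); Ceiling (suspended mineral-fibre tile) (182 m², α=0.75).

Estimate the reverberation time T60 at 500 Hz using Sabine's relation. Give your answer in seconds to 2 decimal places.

0.60 s

Equivalent absorption area: A = 16.6*0.03 + 182*0.02 + 199.4*0.28 + 182*0.75 = 196.470 m².
Volume V = 14 × 13 × 4 = 728 m³.
Sabine: RT60 = 0.161 × 728 / 196.470 = 0.60 s.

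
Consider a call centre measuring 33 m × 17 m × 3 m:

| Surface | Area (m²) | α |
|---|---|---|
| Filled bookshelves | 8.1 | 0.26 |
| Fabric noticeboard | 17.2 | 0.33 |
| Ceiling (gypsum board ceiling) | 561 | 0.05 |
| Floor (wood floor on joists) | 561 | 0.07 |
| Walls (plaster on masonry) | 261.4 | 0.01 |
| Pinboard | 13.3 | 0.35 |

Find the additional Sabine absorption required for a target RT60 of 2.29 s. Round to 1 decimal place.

Total absorption A₁ = 8.1*0.26 + 17.2*0.33 + 561*0.05 + 561*0.07 + 261.4*0.01 + 13.3*0.35
  = 2.106 + 5.676 + 28.050 + 39.270 + 2.614 + 4.655 = 82.371 m² sabins.
For T = 2.29 s, need A₂ = 0.161·V/T = 0.161·1683/2.29 = 118.324 sabins.
ΔA = A₂ − A₁ = 118.324 − 82.371 = 36.0 sabins.

36.0 sabins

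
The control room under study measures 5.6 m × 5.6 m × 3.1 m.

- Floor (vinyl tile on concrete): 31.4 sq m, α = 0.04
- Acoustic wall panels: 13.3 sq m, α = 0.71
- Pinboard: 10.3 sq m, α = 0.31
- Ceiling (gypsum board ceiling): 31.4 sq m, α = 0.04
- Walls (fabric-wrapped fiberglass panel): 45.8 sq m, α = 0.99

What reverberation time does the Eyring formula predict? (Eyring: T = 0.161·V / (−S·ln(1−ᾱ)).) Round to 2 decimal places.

Total surface area S = 31.4 + 13.3 + 10.3 + 31.4 + 45.8 = 132.2 sq m.
Absorption A = 31.4×0.04 + 13.3×0.71 + 10.3×0.31 + 31.4×0.04 + 45.8×0.99 = 60.490 sabins.
Mean coefficient ᾱ = A/S = 0.4576.
Eyring denominator: −S ln(1−ᾱ) = 80.874.
V = 5.6 × 5.6 × 3.1 = 97.216 m³.
T = 0.161·V/[−S·ln(1−ᾱ)] = 0.161·97.216/80.874 = 0.19 s.

0.19 s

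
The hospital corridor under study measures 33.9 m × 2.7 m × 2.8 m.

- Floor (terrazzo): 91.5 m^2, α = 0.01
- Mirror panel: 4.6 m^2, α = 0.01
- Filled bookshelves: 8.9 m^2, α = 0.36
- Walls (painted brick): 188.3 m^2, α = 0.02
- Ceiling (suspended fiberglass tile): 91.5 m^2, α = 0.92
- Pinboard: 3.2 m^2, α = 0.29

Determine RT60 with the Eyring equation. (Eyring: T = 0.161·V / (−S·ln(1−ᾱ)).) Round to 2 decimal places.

0.39 s

Total surface area S = 91.5 + 4.6 + 8.9 + 188.3 + 91.5 + 3.2 = 388.0 m^2.
Absorption A = 91.5·0.01 + 4.6·0.01 + 8.9·0.36 + 188.3·0.02 + 91.5·0.92 + 3.2·0.29 = 93.039 sabins.
Mean coefficient ᾱ = A/S = 0.2398.
Eyring denominator: −S ln(1−ᾱ) = 106.379.
V = 33.9 × 2.7 × 2.8 = 256.284 m³.
T = 0.161·V/[−S·ln(1−ᾱ)] = 0.161·256.284/106.379 = 0.39 s.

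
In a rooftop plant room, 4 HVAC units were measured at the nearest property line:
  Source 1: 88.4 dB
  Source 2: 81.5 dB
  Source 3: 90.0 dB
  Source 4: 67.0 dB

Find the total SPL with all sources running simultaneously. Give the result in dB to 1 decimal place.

92.6 dB

Sum in the linear (power) domain: Σ 10^(Lᵢ/10) = 10^(88.4/10) + 10^(81.5/10) + 10^(90.0/10) + 10^(67.0/10) = 1.838e+09.
Combined level = 10 log₁₀(1.838e+09) = 92.6 dB.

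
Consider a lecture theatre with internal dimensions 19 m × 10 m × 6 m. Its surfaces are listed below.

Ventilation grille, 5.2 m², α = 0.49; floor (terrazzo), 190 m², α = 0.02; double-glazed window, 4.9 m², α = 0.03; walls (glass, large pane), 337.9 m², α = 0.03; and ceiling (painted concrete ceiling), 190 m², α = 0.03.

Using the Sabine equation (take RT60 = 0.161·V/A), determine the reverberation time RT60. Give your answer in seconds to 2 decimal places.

8.22 sec

A = Σ Sᵢαᵢ = 5.2·0.49 + 190·0.02 + 4.9·0.03 + 337.9·0.03 + 190·0.03 = 22.332 sabins.
Room volume: 1140 m³.
RT60 = 0.161 · V / A = 0.161 × 1140 / 22.332 = 8.22 s.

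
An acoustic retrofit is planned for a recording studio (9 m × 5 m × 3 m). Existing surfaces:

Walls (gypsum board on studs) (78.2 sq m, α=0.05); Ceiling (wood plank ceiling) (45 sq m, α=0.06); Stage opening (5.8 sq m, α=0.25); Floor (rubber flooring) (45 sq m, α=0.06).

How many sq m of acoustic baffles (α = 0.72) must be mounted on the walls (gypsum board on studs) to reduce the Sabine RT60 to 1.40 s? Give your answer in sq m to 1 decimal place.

7.1

Equivalent absorption area: A₁ = 78.2·0.05 + 45·0.06 + 5.8·0.25 + 45·0.06 = 10.760 sq m.
Required A₂ = 0.161·135/1.40 = 15.525 sabins.
ΔA needed = 15.525 − 10.760 = 4.765 sabins.
Each sq m of panel replacing the walls (gypsum board on studs) adds (0.72 − 0.05) = 0.67 sabins.
Panel area = 4.765 / 0.67 = 7.1 sq m.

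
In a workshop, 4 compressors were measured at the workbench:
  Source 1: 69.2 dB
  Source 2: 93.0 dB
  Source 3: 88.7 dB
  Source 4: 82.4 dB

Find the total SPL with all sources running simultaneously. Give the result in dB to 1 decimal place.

94.7 dB

Σ 10^(Lᵢ/10) = 2.919e+09.
Back to dB: 10·log₁₀ Σ = 94.7 dB.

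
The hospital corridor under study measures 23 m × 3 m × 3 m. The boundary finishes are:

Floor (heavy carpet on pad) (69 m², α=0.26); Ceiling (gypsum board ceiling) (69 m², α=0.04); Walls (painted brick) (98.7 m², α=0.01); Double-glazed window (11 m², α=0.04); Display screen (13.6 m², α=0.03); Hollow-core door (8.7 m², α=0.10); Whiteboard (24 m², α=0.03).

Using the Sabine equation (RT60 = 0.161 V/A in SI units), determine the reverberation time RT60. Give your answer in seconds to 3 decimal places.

Equivalent absorption area: A = 69*0.26 + 69*0.04 + 98.7*0.01 + 11*0.04 + 13.6*0.03 + 8.7*0.10 + 24*0.03 = 24.125 m².
V = 23·3·3 = 207 m³.
Sabine: RT60 = 0.161 × 207 / 24.125 = 1.381 s.

1.381 s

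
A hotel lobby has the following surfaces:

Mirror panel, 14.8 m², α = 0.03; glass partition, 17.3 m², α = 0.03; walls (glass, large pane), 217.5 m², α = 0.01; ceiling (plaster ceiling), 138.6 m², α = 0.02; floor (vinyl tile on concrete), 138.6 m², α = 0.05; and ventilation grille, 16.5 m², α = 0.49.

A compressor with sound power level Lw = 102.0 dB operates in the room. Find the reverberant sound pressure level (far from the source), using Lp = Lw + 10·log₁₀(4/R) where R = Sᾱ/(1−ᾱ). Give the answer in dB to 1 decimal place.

Σ(Sᵢαᵢ) = 14.8·0.03 + 17.3·0.03 + 217.5·0.01 + 138.6·0.02 + 138.6·0.05 + 16.5·0.49 = 20.925; total area S = 543.3 m².
ᾱ = 20.925/543.3 = 0.0385; R = Sᾱ/(1−ᾱ) = 20.925/(1−0.0385) = 21.763 m².
Lp = 102.0 + 10·log₁₀(4/21.763) = 102.0 + (-7.36) = 94.6 dB.

94.6 dB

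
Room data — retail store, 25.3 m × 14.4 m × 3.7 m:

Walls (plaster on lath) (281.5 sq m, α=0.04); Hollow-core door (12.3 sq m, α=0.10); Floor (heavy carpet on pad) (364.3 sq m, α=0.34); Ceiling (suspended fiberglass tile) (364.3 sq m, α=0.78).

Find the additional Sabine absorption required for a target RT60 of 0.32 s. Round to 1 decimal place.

Equivalent absorption area: A₁ = 281.5·0.04 + 12.3·0.10 + 364.3·0.34 + 364.3·0.78 = 420.506 sq m.
V = 1347.984 m³. Required absorption A₂ = 0.161 × 1347.984 / 0.32 = 678.204 sabins.
Additional absorption ΔA = 678.204 − 420.506 = 257.7 sabins.

257.7 sabins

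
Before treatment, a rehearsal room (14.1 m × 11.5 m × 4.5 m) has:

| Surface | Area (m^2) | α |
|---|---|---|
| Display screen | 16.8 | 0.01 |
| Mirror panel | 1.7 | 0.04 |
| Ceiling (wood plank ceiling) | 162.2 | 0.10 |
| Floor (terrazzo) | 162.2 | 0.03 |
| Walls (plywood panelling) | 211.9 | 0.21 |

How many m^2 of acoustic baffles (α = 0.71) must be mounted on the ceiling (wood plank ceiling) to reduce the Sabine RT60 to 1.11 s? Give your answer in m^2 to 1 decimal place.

A₁ = Σ Sᵢαᵢ = 16.8*0.01 + 1.7*0.04 + 162.2*0.10 + 162.2*0.03 + 211.9*0.21 = 65.821 sabins.
V = 729.675 m³. Target absorption A₂ = 0.161 × 729.675 / 1.11 = 105.836 sabins.
Absorption to add: 105.836 − 65.821 = 40.015 sabins.
Net gain per m^2: Δα = 0.71 − 0.10 = 0.61.
Panel area = 40.015 / 0.61 = 65.6 m^2.

65.6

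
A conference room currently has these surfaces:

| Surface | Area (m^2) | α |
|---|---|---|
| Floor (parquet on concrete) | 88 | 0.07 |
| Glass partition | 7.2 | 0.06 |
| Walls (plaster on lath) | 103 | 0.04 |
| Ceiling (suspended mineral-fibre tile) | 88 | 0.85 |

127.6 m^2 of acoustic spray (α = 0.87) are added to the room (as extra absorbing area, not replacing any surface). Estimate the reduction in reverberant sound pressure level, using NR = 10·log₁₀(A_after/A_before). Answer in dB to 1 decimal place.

Summing Sᵢαᵢ: 6.160 + 0.432 + 4.120 + 74.800 → A_before = 85.512 sabins.
Added absorption = 127.6 × 0.87 = 111.012 sabins.
A_after = 85.512 + 111.012 = 196.524 sabins.
Reduction = 10 log₁₀(A_after/A_before) = 10 log₁₀(2.2982) = 3.6 dB.

3.6 dB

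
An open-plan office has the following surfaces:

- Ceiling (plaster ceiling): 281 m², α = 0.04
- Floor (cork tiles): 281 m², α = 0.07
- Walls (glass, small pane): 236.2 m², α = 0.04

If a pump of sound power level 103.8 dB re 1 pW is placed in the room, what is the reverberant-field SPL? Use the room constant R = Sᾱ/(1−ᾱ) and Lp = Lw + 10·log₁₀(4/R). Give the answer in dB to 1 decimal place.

93.5 dB

A = 40.358 sabins; S = 798.2 m².
ᾱ = 0.0506, so room constant R = A/(1−ᾱ) = 42.509 m².
Lp = 103.8 + 10·log₁₀(4/42.509) = 103.8 + (-10.26) = 93.5 dB.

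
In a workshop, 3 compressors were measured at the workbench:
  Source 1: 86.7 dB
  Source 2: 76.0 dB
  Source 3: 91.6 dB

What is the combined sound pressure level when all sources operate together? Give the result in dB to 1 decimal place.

92.9 dB

Sum in the linear (power) domain: Σ 10^(Lᵢ/10) = 10^(86.7/10) + 10^(76.0/10) + 10^(91.6/10) = 1.953e+09.
Combined level = 10 log₁₀(1.953e+09) = 92.9 dB.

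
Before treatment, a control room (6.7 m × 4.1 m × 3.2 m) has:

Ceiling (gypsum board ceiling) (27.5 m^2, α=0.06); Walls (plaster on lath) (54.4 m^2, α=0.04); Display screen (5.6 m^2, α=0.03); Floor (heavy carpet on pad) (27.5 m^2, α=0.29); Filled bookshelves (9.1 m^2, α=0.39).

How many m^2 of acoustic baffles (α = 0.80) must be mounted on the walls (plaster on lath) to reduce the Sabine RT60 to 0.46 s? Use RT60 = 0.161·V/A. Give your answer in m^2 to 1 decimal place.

A₁ = Σ Sᵢαᵢ = 27.5*0.06 + 54.4*0.04 + 5.6*0.03 + 27.5*0.29 + 9.1*0.39 = 15.518 sabins.
Required A₂ = 0.161·87.904/0.46 = 30.766 sabins.
ΔA needed = 30.766 − 15.518 = 15.248 sabins.
Net gain per m^2: Δα = 0.80 − 0.04 = 0.76.
Area = ΔA/Δα = 15.248/0.76 = 20.1 m^2.

20.1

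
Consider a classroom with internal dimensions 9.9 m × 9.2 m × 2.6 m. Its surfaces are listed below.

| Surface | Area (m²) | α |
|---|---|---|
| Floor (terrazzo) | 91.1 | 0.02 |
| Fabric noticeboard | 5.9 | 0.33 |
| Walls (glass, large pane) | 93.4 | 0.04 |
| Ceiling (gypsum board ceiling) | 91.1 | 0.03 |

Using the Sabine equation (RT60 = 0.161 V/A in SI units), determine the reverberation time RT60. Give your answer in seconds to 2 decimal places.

Summing Sᵢαᵢ: 1.822 + 1.947 + 3.736 + 2.733 → A = 10.238 sabins.
V = 9.9·9.2·2.6 = 236.808 m³.
T = 0.161 V/A = 0.161·236.808/10.238 = 3.72 s.

3.72 s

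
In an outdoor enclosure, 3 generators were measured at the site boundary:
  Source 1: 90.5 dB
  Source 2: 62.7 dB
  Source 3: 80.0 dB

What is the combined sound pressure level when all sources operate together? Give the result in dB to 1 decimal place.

Sum in the linear (power) domain: Σ 10^(Lᵢ/10) = 10^(90.5/10) + 10^(62.7/10) + 10^(80.0/10) = 1.224e+09.
Combined level = 10 log₁₀(1.224e+09) = 90.9 dB.

90.9 dB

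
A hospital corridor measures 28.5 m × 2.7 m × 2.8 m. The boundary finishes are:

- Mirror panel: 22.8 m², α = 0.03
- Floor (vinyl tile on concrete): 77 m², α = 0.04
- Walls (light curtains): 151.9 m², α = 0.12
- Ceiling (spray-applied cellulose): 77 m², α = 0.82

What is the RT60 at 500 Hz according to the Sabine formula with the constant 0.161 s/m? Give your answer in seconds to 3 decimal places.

0.407 s

A = Σ Sᵢαᵢ = 22.8×0.03 + 77×0.04 + 151.9×0.12 + 77×0.82 = 85.132 sabins.
V = 28.5·2.7·2.8 = 215.46 m³.
RT60 = 0.161 · V / A = 0.161 × 215.46 / 85.132 = 0.407 s.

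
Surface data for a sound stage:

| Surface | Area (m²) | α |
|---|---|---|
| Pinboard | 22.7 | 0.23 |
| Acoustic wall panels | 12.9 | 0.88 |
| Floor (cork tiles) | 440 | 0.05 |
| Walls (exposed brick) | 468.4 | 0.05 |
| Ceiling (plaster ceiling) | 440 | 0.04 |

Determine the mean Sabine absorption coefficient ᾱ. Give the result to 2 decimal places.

S = Σ Sᵢ = 22.7 + 12.9 + 440 + 468.4 + 440 = 1384.0 m².
A = 22.7*0.23 + 12.9*0.88 + 440*0.05 + 468.4*0.05 + 440*0.04 = 79.593 sabins.
ᾱ = A/S = 0.06.

0.06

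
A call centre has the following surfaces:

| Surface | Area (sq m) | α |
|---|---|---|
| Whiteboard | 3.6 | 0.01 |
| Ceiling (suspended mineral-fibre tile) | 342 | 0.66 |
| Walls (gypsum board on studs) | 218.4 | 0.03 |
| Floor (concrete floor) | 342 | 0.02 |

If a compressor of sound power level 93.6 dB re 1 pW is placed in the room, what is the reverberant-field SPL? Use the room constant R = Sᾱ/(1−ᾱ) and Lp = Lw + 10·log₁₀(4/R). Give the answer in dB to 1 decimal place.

74.5 dB

A = 239.148 sabins; S = 906.0 sq m.
ᾱ = 0.2640, so room constant R = A/(1−ᾱ) = 324.929 sq m.
Lp = Lw + 10 log₁₀(4/R) = 93.6 -19.10 = 74.5 dB.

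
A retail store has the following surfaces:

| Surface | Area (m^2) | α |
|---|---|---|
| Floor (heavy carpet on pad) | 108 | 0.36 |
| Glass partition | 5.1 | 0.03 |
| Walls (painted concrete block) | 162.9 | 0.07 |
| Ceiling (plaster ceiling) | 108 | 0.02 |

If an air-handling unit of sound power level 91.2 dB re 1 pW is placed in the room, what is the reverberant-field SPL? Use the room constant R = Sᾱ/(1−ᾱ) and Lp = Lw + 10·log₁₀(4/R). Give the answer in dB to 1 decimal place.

Σ(Sᵢαᵢ) = 108×0.36 + 5.1×0.03 + 162.9×0.07 + 108×0.02 = 52.596; total area S = 384.0 m^2.
ᾱ = 0.1370, so room constant R = A/(1−ᾱ) = 60.946 m^2.
Lp = Lw + 10 log₁₀(4/R) = 91.2 -11.83 = 79.4 dB.

79.4 dB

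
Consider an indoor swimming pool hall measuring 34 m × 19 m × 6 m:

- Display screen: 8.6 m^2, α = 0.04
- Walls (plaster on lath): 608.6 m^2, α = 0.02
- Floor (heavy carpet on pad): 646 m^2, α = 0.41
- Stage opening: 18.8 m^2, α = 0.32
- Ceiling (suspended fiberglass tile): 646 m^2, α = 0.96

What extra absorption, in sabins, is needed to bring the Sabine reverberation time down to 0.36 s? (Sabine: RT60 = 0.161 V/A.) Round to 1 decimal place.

Total absorption A₁ = 8.6·0.04 + 608.6·0.02 + 646·0.41 + 18.8·0.32 + 646·0.96
  = 0.344 + 12.172 + 264.860 + 6.016 + 620.160 = 903.552 m^2 sabins.
Target A₂ = 0.161·3876/0.36 = 1733.433 sabins (V = 3876 m³).
ΔA = A₂ − A₁ = 1733.433 − 903.552 = 829.9 sabins.

829.9 sabins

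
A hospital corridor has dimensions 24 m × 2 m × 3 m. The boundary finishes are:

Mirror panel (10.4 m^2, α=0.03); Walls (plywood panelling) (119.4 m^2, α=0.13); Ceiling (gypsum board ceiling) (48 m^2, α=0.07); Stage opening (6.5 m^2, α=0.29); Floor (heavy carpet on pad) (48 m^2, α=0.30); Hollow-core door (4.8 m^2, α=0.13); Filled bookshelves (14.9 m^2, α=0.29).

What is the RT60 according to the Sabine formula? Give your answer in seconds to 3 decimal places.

Total absorption A = 10.4×0.03 + 119.4×0.13 + 48×0.07 + 6.5×0.29 + 48×0.30 + 4.8×0.13 + 14.9×0.29
  = 0.312 + 15.522 + 3.360 + 1.885 + 14.400 + 0.624 + 4.321 = 40.424 m^2 sabins.
Room volume: 144 m³.
Sabine: RT60 = 0.161 × 144 / 40.424 = 0.574 s.

0.574 seconds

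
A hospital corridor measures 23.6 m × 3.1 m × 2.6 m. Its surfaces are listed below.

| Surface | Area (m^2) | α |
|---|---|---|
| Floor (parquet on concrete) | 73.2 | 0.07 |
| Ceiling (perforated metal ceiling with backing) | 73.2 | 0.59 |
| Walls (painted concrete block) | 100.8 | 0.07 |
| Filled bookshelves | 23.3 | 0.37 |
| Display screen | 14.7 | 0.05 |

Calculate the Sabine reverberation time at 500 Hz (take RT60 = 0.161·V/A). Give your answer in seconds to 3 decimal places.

Total absorption A = 73.2·0.07 + 73.2·0.59 + 100.8·0.07 + 23.3·0.37 + 14.7·0.05
  = 5.124 + 43.188 + 7.056 + 8.621 + 0.735 = 64.724 m^2 sabins.
Volume V = 23.6 × 3.1 × 2.6 = 190.216 m³.
Sabine: RT60 = 0.161 × 190.216 / 64.724 = 0.473 s.

0.473 s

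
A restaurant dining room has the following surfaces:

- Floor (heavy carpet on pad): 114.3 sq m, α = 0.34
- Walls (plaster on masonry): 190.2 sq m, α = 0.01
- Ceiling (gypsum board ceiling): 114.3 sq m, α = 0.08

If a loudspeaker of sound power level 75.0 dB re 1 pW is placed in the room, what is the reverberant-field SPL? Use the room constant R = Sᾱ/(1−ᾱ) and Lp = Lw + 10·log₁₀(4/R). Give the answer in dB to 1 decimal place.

Σ(Sᵢαᵢ) = 114.3×0.34 + 190.2×0.01 + 114.3×0.08 = 49.908; total area S = 418.8 sq m.
ᾱ = 0.1192, so room constant R = A/(1−ᾱ) = 56.662 sq m.
Lp = 75.0 + 10·log₁₀(4/56.662) = 75.0 + (-11.51) = 63.5 dB.

63.5 dB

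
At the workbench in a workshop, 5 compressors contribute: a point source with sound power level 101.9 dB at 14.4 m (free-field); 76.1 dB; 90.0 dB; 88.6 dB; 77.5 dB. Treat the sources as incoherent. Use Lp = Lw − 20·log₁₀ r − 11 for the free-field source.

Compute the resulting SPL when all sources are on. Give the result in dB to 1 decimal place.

92.6 dB

Source at 14.4 m: Lp = 101.9 − 20·log₁₀(14.4) − 11 = 67.7 dB.
Converting to relative power and adding: 10^(67.7/10) + 10^(76.1/10) + 10^(90.0/10) + 10^(88.6/10) + 10^(77.5/10) = 1.827e+09.
L_total = 10·log₁₀(1.827e+09) = 92.6 dB.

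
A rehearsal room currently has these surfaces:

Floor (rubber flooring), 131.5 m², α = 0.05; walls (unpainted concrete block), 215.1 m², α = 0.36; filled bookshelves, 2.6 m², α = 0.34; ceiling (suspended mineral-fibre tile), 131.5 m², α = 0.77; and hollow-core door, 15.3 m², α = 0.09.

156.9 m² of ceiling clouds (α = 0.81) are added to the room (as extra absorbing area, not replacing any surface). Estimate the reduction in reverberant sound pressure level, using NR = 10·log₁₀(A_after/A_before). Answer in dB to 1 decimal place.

2.2 dB

Summing Sᵢαᵢ: 6.575 + 77.436 + 0.884 + 101.255 + 1.377 → A_before = 187.527 sabins.
Added absorption = 156.9 × 0.81 = 127.089 sabins.
New total A_after = 314.616 sabins.
NR = 10·log₁₀(314.616/187.527) = 2.2 dB.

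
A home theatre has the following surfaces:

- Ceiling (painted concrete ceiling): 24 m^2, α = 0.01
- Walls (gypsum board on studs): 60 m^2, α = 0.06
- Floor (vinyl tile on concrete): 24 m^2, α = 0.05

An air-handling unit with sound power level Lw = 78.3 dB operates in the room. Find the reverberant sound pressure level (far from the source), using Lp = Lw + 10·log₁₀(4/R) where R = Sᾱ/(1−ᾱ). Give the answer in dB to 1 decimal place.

77.1 dB

A = 5.040 sabins; S = 108.0 m^2.
ᾱ = 0.0467, so room constant R = A/(1−ᾱ) = 5.287 m^2.
Lp = Lw + 10 log₁₀(4/R) = 78.3 -1.21 = 77.1 dB.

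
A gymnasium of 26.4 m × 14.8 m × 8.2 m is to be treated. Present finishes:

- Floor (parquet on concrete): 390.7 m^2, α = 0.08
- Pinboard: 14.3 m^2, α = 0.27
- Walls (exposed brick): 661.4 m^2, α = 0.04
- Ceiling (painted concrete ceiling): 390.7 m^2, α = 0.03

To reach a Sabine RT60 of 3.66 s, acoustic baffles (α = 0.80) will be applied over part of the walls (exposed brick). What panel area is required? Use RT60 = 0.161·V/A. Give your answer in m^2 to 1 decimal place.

89.0

Total absorption A₁ = 390.7·0.08 + 14.3·0.27 + 661.4·0.04 + 390.7·0.03
  = 31.256 + 3.861 + 26.456 + 11.721 = 73.294 m^2 sabins.
V = 3203.904 m³. Target absorption A₂ = 0.161 × 3203.904 / 3.66 = 140.937 sabins.
ΔA needed = 140.937 − 73.294 = 67.643 sabins.
Each m^2 of panel replacing the walls (exposed brick) adds (0.80 − 0.04) = 0.76 sabins.
Area = ΔA/Δα = 67.643/0.76 = 89.0 m^2.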